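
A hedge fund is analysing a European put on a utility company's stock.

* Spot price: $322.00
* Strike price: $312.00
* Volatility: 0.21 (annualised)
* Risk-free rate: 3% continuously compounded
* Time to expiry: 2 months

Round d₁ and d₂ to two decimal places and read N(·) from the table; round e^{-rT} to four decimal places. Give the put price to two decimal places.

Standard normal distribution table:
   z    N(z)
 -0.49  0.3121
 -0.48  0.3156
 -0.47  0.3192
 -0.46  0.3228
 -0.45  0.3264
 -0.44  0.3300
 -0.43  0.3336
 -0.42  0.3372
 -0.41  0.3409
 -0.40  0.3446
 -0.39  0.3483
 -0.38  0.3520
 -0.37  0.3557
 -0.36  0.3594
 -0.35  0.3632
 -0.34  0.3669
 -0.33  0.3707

$6.49

σ√T = 0.21 × 0.4082 = 0.0857
d₁ = [ln(322/312) + (0.03 + 0.21²/2)·0.1667] / 0.0857 = [0.0315 + 0.0087] / 0.0857 = 0.4692 which rounds to 0.47
d₂ = d₁ − σ√T = 0.4692 − 0.0857 = 0.3834 which rounds to 0.38
exp(−rT) = exp(−0.03·0.1667) = 0.9950
P = 312·0.9950·N(-0.38) − 322·N(-0.47) = 312·0.9950·0.3520 − 322·0.3192 = 109.2749 − 102.7824 = 6.4925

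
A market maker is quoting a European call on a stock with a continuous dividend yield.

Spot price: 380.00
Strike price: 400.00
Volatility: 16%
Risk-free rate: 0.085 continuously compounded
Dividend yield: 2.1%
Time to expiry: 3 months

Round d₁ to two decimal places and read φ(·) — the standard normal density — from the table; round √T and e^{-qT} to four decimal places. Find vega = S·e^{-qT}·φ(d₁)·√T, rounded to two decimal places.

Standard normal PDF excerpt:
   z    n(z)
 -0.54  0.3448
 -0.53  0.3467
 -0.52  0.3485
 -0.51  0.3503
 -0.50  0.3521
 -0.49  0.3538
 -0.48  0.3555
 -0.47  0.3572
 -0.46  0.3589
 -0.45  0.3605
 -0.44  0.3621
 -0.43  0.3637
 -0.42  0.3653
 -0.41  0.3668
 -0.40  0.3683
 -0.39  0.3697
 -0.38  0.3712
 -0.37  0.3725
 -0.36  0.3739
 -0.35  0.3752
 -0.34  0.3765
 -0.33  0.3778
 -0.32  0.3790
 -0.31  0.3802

T = 0.25;  σ√T = 0.0800
d₁ = [ln(380/400) + (0.085 − 0.021 + ½·0.16²)·0.25] / (σ√T) = (-0.0513 + 0.0192) / 0.0800 = -0.4012 which rounds to -0.40
√T = √0.25 = 0.5000
φ(d₁) = φ(-0.40) = 0.3683
e^(−qT) = e^(−0.021·0.25) = 0.9948
vega = S·e^(−qT)·φ(d₁)·√T = 380·0.9948·0.3683·0.5000 = 69.6131

69.61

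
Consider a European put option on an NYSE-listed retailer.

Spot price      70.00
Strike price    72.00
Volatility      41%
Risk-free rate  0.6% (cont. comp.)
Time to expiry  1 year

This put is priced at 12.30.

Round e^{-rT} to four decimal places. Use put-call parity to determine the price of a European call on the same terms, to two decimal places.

10.73

e^(−rT) = e^(−0.006·1) = 0.9940
Put-call parity: C − P = S − K·e^(−rT) = 70 − 72·0.9940 = 70 − 71.5680 = -1.5680
C = P + (C − P) = 12.30 + (-1.5680) = 10.7320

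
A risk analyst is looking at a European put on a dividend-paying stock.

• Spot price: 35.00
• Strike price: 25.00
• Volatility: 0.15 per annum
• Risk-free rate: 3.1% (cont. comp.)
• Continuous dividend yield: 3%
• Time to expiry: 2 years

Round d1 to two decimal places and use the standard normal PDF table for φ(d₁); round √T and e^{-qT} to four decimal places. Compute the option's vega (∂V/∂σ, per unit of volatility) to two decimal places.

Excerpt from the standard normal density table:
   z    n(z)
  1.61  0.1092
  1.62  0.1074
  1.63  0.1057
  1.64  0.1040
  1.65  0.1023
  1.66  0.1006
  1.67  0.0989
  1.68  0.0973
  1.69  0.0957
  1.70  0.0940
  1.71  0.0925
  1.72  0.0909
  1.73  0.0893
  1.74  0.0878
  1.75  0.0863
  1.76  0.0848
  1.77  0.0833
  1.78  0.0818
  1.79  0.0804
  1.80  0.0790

σ√T = 0.15 × 1.4142 = 0.2121
d₁ = [ln(35/25) + (0.031 − 0.03 + 0.15²/2)·2] / 0.2121 = [0.3365 + 0.0245] / 0.2121 = 1.7016 → 1.70
√T = √2 = 1.4142
φ(d₁) = φ(1.70) = 0.0940
exp(−qT) = exp(−0.03·2) = 0.9418
vega = S·exp(−qT)·φ(d₁)·√T = 35·0.9418·0.0940·1.4142 = 4.3819

4.38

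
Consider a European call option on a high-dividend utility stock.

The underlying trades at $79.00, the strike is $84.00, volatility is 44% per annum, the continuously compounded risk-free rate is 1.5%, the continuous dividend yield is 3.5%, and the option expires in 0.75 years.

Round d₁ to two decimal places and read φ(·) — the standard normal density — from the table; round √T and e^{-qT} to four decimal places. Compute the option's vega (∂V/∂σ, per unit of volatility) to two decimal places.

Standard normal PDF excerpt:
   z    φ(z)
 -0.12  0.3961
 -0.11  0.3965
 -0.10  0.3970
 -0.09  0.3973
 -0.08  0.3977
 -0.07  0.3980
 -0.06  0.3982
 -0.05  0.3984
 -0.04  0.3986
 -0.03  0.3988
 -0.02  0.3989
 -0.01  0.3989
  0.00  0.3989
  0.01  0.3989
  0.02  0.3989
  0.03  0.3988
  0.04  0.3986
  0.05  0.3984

σ√T = 0.44·√0.75 = 0.3811
ln(S/K) + (r − q + σ²/2)T = ln(79/84) + (0.015 − 0.035 + 0.44²/2)·0.75 = -0.0614 + 0.0576 = -0.0038
d₁ = -0.0038 / 0.3811 = -0.0099 ⇒ -0.01
√T = √0.75 = 0.8660
φ(d₁) = φ(-0.01) = 0.3989
exp(−qT) = exp(−0.035·0.75) = 0.9741
vega = S·exp(−qT)·φ(d₁)·√T = 79·0.9741·0.3989·0.8660 = 26.5835

26.58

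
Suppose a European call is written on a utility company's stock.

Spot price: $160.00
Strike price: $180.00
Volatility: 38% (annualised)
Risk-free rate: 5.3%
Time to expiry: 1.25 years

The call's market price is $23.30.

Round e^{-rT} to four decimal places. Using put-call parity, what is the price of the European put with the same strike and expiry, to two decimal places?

exp(−rT) = exp(−0.053·1.25) = 0.9359
Put-call parity: C − P = S − K·e^(−rT) = 160 − 180·0.9359 = 160 − 168.4620 = -8.4620
P = C − (C − P) = 23.30 − (-8.4620) = 31.7620

$31.76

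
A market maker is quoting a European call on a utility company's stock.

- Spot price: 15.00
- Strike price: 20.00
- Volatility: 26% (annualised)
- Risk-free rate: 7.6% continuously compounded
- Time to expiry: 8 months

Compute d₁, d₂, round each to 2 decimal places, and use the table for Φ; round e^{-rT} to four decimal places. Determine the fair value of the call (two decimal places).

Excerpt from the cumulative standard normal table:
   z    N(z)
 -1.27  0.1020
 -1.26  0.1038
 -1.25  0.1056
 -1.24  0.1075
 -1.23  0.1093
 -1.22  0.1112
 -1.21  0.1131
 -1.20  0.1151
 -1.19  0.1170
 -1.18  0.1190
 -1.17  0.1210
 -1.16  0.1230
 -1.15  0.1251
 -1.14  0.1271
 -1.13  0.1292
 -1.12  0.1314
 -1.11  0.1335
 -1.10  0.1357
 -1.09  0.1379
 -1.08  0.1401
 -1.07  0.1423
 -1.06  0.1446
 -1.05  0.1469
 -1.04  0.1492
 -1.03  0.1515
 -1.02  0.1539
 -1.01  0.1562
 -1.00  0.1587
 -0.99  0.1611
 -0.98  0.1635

σ√T = 0.26 × 0.8165 = 0.2123
d₁ = [ln(15/20) + (0.076 + ½·0.26²)·0.6667] / (σ√T) = (-0.2877 + 0.0732) / 0.2123 = -1.0103 ⇒ -1.01
d₂ = -1.0103 − 0.2123 = -1.2226 ⇒ -1.22
e^(−rT) = e^(−0.076·0.6667) = 0.9506
N(d₁) = N(-1.01) = 0.1562;  N(d₂) = N(-1.22) = 0.1112
C = 15·0.1562 − 20·0.9506·0.1112 = 2.3430 − 2.1141 = 0.2289

0.23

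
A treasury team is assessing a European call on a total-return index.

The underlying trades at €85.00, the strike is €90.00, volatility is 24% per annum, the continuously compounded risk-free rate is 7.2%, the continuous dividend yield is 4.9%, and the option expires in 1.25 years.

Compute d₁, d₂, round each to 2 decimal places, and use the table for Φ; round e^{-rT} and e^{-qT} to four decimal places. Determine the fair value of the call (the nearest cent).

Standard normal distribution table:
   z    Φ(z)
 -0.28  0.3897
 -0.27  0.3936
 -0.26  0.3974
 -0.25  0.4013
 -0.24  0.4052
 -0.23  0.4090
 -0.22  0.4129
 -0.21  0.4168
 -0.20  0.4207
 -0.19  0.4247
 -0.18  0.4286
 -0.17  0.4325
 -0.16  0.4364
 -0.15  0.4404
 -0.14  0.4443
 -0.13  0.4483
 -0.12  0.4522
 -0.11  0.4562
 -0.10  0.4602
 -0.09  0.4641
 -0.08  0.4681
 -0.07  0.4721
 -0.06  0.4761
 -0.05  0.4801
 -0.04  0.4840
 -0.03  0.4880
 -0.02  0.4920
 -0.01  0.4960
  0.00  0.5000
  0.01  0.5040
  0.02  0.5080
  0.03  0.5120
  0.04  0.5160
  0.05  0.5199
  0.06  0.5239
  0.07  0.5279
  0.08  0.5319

€7.61

T = 1.25;  σ√T = 0.2683
ln(S/K) + (r − q + σ²/2)T = ln(85/90) + (0.072 − 0.049 + 0.24²/2)·1.25 = -0.0572 + 0.0647 = 0.0076
d₁ = 0.0076 / 0.2683 = 0.0283 which rounds to 0.03
d₂ = d₁ − σ√T = 0.0283 − 0.2683 = -0.2400 which rounds to -0.24
e^(−qT) = e^(−0.049·1.25) = 0.9406;  e^(−rT) = e^(−0.072·1.25) = 0.9139
N(d₁) = N(0.03) = 0.5120;  N(d₂) = N(-0.24) = 0.4052
C = 85·0.9406·0.5120 − 90·0.9139·0.4052 = 40.9349 − 33.3281 = 7.6068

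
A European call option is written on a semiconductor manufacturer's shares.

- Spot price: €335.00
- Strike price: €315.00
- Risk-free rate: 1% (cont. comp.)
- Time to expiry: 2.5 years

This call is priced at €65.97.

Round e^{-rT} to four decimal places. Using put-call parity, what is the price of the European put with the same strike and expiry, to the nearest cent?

e^(−rT) = e^(−0.01·2.5) = 0.9753
Put-call parity: C − P = S − K·e^(−rT) = 335 − 315·0.9753 = 335 − 307.2195 = 27.7805
P = C − (C − P) = 65.97 − (27.7805) = 38.1895

€38.19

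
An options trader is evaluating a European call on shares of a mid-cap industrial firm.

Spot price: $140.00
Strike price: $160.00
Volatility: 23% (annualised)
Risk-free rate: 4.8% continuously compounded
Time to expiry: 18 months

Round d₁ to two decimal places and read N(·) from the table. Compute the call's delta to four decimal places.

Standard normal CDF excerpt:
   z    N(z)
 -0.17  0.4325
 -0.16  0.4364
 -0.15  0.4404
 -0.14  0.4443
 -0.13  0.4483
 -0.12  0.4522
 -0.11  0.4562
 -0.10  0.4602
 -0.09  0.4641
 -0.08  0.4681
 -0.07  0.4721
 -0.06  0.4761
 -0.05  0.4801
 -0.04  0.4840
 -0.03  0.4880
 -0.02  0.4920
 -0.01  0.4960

T = 1.5;  σ√T = 0.2817
d₁ = [ln(140/160) + (0.048 + ½·0.23²)·1.5] / (σ√T) = (-0.1335 + 0.1117) / 0.2817 = -0.0776 → -0.08
N(d₁) = N(-0.08) = 0.4681
Δ_call = N(d₁) = 0.4681

0.4681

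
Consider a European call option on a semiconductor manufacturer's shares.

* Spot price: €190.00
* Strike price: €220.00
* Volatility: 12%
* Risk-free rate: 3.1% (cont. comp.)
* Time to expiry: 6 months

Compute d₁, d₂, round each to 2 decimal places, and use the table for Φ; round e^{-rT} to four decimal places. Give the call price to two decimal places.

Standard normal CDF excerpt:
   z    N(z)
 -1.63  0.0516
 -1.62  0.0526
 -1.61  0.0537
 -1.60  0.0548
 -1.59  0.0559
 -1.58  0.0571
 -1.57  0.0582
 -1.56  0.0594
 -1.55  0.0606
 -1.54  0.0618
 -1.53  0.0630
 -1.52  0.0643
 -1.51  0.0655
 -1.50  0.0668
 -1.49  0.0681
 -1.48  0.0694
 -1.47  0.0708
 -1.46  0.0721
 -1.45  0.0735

€0.58

σ√T = 0.12·√0.5 = 0.0849
ln(S/K) + (r + σ²/2)T = ln(190/220) + (0.031 + 0.12²/2)·0.5 = -0.1466 + 0.0191 = -0.1275
d₁ = -0.1275 / 0.0849 = -1.5026 which rounds to -1.50
d₂ = d₁ − σ√T = -1.5026 − 0.0849 = -1.5875 which rounds to -1.59
exp(−rT) = exp(−0.031·0.5) = 0.9846
N(d₁) = N(-1.50) = 0.0668;  N(d₂) = N(-1.59) = 0.0559
C = 190·0.0668 − 220·0.9846·0.0559 = 12.6920 − 12.1086 = 0.5834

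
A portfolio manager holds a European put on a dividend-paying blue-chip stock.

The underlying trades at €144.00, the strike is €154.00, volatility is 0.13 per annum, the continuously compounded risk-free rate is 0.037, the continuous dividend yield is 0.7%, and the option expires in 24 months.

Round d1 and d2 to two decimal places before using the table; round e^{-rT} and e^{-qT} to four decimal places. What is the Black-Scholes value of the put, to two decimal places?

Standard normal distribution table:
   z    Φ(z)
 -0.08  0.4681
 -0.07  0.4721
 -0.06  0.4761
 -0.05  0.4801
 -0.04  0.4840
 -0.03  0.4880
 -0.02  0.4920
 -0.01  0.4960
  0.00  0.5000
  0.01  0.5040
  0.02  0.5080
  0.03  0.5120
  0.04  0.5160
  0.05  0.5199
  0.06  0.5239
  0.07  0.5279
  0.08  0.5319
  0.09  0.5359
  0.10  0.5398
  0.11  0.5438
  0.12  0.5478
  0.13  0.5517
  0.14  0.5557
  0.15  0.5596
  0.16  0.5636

σ√T = 0.13 × 1.4142 = 0.1838
d₁ = [ln(144/154) + (0.037 − 0.007 + 0.13²/2)·2] / 0.1838 = [-0.0671 + 0.0769] / 0.1838 = 0.0531 which rounds to 0.05
d₂ = d₁ − σ√T = 0.0531 − 0.1838 = -0.1308 which rounds to -0.13
exp(−qT) = exp(−0.007·2) = 0.9861;  exp(−rT) = exp(−0.037·2) = 0.9287
N(−d₂) = N(0.13) = 0.5517;  N(−d₁) = N(-0.05) = 0.4801
P = 154·0.9287·0.5517 − 144·0.9861·0.4801 = 78.9040 − 68.1734 = 10.7306

€10.73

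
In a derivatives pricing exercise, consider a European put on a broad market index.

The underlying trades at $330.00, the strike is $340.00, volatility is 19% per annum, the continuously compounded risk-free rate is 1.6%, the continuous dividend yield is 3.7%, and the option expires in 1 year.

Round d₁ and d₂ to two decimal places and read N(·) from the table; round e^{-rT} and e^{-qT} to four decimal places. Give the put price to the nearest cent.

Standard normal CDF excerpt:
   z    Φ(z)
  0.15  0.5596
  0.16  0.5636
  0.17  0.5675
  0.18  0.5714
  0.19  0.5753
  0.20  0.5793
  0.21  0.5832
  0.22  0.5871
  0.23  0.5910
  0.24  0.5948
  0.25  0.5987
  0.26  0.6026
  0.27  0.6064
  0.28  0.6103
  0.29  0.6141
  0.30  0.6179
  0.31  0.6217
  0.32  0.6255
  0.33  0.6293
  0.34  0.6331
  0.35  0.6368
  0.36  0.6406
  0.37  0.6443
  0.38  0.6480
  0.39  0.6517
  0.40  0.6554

$33.86

T = 1;  σ√T = 0.1900
d₁ = [ln(330/340) + (0.016 − 0.037 + ½·0.19²)·1] / (σ√T) = (-0.0299 − 0.0029) / 0.1900 = -0.1726 → -0.17
d₂ = -0.1726 − 0.1900 = -0.3626 → -0.36
e^(−qT) = e^(−0.037·1) = 0.9637;  e^(−rT) = e^(−0.016·1) = 0.9841
N(−d₂) = N(0.36) = 0.6406;  N(−d₁) = N(0.17) = 0.5675
P = 340·0.9841·0.6406 − 330·0.9637·0.5675 = 214.3409 − 180.4769 = 33.8640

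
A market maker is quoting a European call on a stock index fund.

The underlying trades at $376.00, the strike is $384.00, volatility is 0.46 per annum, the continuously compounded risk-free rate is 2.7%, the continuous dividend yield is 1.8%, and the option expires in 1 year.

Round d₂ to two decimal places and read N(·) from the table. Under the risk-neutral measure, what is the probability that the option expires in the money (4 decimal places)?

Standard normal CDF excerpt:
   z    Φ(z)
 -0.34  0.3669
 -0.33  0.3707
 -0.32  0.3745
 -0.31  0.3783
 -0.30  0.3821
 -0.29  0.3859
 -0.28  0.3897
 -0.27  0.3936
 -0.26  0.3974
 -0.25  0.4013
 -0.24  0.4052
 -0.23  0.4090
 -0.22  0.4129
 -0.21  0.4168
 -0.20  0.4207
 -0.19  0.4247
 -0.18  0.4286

σ√T = 0.46 × 1.0000 = 0.4600
ln(S/K) + (r − q + σ²/2)T = ln(376/384) + (0.027 − 0.018 + 0.46²/2)·1 = -0.0211 + 0.1148 = 0.0937
d₁ = 0.0937 / 0.4600 = 0.2038 → 0.20
d₂ = d₁ − σ√T = 0.2038 − 0.4600 = -0.2562 → -0.26
Risk-neutral Pr[S_T > K] = N(d₂) = N(-0.26) = 0.3974

0.3974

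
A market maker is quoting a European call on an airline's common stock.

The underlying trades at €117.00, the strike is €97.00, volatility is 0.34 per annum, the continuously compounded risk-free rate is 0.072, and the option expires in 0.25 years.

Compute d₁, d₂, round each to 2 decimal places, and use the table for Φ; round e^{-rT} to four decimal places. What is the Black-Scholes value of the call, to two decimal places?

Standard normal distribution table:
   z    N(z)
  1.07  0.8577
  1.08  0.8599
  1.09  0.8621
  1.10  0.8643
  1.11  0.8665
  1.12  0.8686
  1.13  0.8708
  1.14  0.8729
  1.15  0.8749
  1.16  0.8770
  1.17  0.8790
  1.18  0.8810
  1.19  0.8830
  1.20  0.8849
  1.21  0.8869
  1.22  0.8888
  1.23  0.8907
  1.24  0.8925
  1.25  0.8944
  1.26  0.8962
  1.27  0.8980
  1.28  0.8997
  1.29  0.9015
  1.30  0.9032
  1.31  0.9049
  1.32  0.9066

€22.72

T = 0.25;  σ√T = 0.1700
ln(S/K) + (r + σ²/2)T = ln(117/97) + (0.072 + 0.34²/2)·0.25 = 0.1875 + 0.0324 = 0.2199
d₁ = 0.2199 / 0.1700 = 1.2936 ≈ 1.29
d₂ = d₁ − σ√T = 1.2936 − 0.1700 = 1.1236 ≈ 1.12
e^(−rT) = e^(−0.072·0.25) = 0.9822
N(d₁) = N(1.29) = 0.9015;  N(d₂) = N(1.12) = 0.8686
C = 117·0.9015 − 97·0.9822·0.8686 = 105.4755 − 82.7545 = 22.7210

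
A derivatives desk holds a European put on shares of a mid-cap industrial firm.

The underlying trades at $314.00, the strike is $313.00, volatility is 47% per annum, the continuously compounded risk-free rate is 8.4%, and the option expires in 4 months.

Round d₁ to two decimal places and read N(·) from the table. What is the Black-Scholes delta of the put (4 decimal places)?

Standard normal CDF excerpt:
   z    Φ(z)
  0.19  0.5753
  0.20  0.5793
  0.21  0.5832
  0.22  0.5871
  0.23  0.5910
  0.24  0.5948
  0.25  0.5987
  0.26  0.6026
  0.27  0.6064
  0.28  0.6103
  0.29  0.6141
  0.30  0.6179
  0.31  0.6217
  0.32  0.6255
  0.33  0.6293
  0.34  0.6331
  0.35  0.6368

T = 0.3333;  σ√T = 0.2714
d₁ = [ln(314/313) + (0.084 + 0.47²/2)·0.3333] / 0.2714 = [0.0032 + 0.0648] / 0.2714 = 0.2506 which rounds to 0.25
N(d₁) = N(0.25) = 0.5987
Δ_put = N(d₁) − 1 = 0.5987 − 1 = -0.4013

-0.4013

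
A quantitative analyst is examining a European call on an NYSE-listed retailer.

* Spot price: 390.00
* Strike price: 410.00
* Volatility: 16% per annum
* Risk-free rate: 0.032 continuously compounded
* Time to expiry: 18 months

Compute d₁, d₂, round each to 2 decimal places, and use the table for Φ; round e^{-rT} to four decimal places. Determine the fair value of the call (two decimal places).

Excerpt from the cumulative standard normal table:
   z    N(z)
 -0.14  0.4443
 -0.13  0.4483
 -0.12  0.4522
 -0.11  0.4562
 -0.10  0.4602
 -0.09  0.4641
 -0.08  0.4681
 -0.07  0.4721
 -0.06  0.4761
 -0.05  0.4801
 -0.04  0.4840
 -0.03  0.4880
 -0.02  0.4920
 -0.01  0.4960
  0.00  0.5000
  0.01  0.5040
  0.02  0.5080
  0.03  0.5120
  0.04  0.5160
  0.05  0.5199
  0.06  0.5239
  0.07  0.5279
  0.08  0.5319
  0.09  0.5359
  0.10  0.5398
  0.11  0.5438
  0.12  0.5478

30.73

σ√T = 0.16·√1.5 = 0.1960
d₁ = [ln(390/410) + (0.032 + 0.16²/2)·1.5] / 0.1960 = [-0.0500 + 0.0672] / 0.1960 = 0.0877 ⇒ 0.09
d₂ = d₁ − σ√T = 0.0877 − 0.1960 = -0.1082 ⇒ -0.11
exp(−rT) = exp(−0.032·1.5) = 0.9531
C = 390·N(0.09) − 410·0.9531·N(-0.11) = 390·0.5359 − 410·0.9531·0.4562 = 209.0010 − 178.2697 = 30.7313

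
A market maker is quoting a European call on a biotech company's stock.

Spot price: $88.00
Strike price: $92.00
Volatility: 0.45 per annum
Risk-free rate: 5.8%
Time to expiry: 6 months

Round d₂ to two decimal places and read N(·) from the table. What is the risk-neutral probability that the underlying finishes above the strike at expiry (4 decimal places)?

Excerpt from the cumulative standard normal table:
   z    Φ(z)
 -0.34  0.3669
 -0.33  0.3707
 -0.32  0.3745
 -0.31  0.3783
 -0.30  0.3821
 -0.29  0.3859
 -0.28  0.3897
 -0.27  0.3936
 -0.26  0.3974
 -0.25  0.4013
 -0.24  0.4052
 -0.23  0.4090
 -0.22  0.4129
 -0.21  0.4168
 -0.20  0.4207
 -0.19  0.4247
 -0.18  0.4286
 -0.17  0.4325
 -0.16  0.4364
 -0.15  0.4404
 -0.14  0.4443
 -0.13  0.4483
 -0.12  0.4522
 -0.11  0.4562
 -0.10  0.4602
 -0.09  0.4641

σ√T = 0.45·√0.5 = 0.3182
d₁ = [ln(88/92) + (0.058 + 0.45²/2)·0.5] / 0.3182 = [-0.0445 + 0.0796] / 0.3182 = 0.1105 ≈ 0.11
d₂ = d₁ − σ√T = 0.1105 − 0.3182 = -0.2077 ≈ -0.21
Pr(exercise) under Q = N(d₂) = 0.4168

0.4168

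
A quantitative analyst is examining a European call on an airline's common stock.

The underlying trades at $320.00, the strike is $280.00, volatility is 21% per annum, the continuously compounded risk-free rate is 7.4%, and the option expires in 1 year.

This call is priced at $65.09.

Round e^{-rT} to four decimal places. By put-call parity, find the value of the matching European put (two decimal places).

$5.13

exp(−rT) = exp(−0.074·1) = 0.9287
Put-call parity: C − P = S − K·e^(−rT) = 320 − 280·0.9287 = 320 − 260.0360 = 59.9640
P = C − (C − P) = 65.09 − (59.9640) = 5.1260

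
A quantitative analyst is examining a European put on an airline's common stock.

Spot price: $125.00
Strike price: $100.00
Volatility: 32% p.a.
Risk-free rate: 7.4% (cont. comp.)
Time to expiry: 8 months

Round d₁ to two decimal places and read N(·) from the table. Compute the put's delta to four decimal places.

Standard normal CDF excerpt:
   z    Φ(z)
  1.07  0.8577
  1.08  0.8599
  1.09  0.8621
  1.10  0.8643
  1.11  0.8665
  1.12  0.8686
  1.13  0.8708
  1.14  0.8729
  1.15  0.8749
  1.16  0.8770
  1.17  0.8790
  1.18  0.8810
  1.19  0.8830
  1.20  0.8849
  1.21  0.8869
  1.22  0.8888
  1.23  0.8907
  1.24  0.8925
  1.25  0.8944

T = 0.6667;  σ√T = 0.2613
ln(S/K) + (r + σ²/2)T = ln(125/100) + (0.074 + 0.32²/2)·0.6667 = 0.2231 + 0.0835 = 0.3066
d₁ = 0.3066 / 0.2613 = 1.1735 → 1.17
N(d₁) = N(1.17) = 0.8790
Δ_put = N(d₁) − 1 = 0.8790 − 1 = -0.1210

-0.1210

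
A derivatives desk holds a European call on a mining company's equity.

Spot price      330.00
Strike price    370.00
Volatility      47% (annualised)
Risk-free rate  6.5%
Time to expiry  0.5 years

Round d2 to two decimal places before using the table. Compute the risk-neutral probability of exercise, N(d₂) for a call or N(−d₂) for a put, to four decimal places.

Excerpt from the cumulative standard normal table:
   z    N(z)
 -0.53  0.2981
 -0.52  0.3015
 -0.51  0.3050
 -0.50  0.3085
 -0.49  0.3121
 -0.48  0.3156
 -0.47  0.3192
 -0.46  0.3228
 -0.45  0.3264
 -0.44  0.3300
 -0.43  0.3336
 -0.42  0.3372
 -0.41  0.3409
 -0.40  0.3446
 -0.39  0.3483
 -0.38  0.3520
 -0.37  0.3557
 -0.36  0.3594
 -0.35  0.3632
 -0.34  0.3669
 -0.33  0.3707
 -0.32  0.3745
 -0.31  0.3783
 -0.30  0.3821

0.3409

σ√T = 0.47·√0.5 = 0.3323
d₁ = [ln(330/370) + (0.065 + 0.47²/2)·0.5] / 0.3323 = [-0.1144 + 0.0877] / 0.3323 = -0.0803 ⇒ -0.08
d₂ = d₁ − σ√T = -0.0803 − 0.3323 = -0.4126 ⇒ -0.41
Risk-neutral Pr[S_T > K] = N(d₂) = N(-0.41) = 0.3409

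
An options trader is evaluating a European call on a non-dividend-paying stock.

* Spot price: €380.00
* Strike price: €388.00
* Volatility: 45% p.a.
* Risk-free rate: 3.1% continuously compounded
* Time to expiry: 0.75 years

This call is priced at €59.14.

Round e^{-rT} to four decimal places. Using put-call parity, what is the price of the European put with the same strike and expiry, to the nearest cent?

e^(−rT) = e^(−0.031·0.75) = 0.9770
Put-call parity: C − P = S − K·e^(−rT) = 380 − 388·0.9770 = 380 − 379.0760 = 0.9240
P = C − (C − P) = 59.14 − (0.9240) = 58.2160

€58.22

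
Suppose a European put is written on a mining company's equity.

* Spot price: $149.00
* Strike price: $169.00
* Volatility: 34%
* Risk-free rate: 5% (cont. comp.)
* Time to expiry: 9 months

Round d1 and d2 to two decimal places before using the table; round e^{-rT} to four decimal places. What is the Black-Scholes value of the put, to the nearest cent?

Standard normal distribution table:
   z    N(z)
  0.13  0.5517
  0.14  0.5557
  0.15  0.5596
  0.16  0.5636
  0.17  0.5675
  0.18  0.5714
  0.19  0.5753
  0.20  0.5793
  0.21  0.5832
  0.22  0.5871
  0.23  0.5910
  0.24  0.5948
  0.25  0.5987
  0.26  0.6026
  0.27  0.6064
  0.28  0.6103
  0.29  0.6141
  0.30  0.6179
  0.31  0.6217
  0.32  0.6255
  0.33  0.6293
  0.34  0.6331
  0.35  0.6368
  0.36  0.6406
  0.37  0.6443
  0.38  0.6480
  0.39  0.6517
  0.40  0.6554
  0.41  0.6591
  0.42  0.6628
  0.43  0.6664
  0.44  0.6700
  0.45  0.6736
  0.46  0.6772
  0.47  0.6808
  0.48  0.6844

$26.27

σ√T = 0.34·√0.75 = 0.2944
d₁ = [ln(149/169) + (0.05 + 0.34²/2)·0.75] / 0.2944 = [-0.1260 + 0.0809] / 0.2944 = -0.1532 ⇒ -0.15
d₂ = d₁ − σ√T = -0.1532 − 0.2944 = -0.4476 ⇒ -0.45
e^(−rT) = e^(−0.05·0.75) = 0.9632
P = 169·0.9632·N(0.45) − 149·N(0.15) = 169·0.9632·0.6736 − 149·0.5596 = 109.6491 − 83.3804 = 26.2687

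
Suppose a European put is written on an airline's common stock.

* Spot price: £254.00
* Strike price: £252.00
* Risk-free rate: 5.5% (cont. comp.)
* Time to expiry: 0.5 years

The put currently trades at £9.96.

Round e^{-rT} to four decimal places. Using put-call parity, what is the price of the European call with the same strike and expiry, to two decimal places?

£18.79

exp(−rT) = exp(−0.055·0.5) = 0.9729
Put-call parity: C − P = S − K·e^(−rT) = 254 − 252·0.9729 = 254 − 245.1708 = 8.8292
C = P + (C − P) = 9.96 + (8.8292) = 18.7892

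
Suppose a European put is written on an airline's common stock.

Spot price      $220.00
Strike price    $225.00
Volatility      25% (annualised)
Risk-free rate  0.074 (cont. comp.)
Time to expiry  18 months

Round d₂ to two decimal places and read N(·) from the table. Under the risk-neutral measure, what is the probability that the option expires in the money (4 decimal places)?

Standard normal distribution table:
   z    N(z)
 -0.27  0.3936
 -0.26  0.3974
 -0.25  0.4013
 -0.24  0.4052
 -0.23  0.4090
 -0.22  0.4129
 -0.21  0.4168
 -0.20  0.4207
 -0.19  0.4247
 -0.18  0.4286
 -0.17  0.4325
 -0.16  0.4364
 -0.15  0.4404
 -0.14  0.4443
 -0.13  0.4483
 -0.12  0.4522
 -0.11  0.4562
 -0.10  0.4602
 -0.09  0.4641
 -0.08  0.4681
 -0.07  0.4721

σ√T = 0.25 × 1.2247 = 0.3062
ln(S/K) + (r + σ²/2)T = ln(220/225) + (0.074 + 0.25²/2)·1.5 = -0.0225 + 0.1579 = 0.1354
d₁ = 0.1354 / 0.3062 = 0.4422 → 0.44
d₂ = d₁ − σ√T = 0.4422 − 0.3062 = 0.1360 → 0.14
Risk-neutral Pr[S_T < K] = N(−d₂) = N(-0.14) = 0.4443

0.4443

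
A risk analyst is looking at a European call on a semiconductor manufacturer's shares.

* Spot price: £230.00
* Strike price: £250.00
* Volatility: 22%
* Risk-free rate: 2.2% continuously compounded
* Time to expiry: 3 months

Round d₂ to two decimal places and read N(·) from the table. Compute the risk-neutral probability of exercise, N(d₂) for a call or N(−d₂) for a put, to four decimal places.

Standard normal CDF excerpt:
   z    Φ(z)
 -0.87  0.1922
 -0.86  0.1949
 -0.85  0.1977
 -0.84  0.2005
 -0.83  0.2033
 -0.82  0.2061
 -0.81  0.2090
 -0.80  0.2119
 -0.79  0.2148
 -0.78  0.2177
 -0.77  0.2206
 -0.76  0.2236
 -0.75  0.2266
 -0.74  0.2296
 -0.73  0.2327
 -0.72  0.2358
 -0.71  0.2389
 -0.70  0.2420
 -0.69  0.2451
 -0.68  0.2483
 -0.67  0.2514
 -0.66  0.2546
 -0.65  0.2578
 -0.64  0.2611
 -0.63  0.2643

σ√T = 0.22·√0.25 = 0.1100
d₁ = [ln(230/250) + (0.022 + 0.22²/2)·0.25] / 0.1100 = [-0.0834 + 0.0115] / 0.1100 = -0.6530 → -0.65
d₂ = d₁ − σ√T = -0.6530 − 0.1100 = -0.7630 → -0.76
Pr(exercise) under Q = N(d₂) = 0.2236

0.2236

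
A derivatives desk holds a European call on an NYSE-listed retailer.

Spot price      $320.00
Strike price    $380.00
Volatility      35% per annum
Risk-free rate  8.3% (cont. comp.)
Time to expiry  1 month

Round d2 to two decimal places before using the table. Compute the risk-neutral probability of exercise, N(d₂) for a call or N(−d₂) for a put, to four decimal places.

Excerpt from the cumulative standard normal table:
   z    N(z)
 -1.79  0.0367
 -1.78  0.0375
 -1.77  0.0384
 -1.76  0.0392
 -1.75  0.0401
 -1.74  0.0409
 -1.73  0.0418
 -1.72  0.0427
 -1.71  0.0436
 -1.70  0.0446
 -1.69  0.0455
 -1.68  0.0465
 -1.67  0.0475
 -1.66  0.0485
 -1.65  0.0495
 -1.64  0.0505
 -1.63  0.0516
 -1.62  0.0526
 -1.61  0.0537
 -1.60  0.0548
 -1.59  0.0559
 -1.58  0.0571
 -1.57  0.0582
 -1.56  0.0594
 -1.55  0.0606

T = 0.08333;  σ√T = 0.1010
d₁ = [ln(320/380) + (0.083 + ½·0.35²)·0.08333] / (σ√T) = (-0.1719 + 0.0120) / 0.1010 = -1.5819 ⇒ -1.58
d₂ = -1.5819 − 0.1010 = -1.6829 ⇒ -1.68
Risk-neutral Pr[S_T > K] = N(d₂) = N(-1.68) = 0.0465

0.0465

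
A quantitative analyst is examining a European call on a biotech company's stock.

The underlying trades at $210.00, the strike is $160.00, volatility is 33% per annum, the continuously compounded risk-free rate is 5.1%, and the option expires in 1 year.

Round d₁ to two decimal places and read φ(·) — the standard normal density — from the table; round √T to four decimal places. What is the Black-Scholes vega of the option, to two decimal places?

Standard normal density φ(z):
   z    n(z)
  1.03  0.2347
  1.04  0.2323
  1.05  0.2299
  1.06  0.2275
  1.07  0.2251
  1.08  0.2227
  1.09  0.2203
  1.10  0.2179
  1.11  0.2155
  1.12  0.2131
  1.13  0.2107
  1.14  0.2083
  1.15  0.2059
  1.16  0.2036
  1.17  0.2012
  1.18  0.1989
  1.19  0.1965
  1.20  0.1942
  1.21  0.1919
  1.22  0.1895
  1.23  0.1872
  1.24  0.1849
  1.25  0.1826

σ√T = 0.33·√1 = 0.3300
d₁ = [ln(210/160) + (0.051 + 0.33²/2)·1] / 0.3300 = [0.2719 + 0.1055] / 0.3300 = 1.1436 which rounds to 1.14
√T = √1 = 1.0000
φ(d₁) = φ(1.14) = 0.2083
vega = S·φ(d₁)·√T = 210·0.2083·1.0000 = 43.7430

43.74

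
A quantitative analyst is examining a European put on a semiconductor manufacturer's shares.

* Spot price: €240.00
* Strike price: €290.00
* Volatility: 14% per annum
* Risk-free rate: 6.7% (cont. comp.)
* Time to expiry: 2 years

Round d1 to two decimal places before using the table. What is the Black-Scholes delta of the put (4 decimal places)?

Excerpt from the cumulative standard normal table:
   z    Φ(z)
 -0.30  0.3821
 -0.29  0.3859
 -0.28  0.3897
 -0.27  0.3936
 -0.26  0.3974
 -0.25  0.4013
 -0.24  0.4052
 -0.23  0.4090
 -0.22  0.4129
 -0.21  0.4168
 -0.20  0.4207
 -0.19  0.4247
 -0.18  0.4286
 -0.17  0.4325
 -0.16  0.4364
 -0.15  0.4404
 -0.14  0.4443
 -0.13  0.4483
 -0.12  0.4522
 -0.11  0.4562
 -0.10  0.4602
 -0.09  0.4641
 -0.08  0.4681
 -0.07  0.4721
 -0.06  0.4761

-0.5714

σ√T = 0.14·√2 = 0.1980
ln(S/K) + (r + σ²/2)T = ln(240/290) + (0.067 + 0.14²/2)·2 = -0.1892 + 0.1536 = -0.0356
d₁ = -0.0356 / 0.1980 = -0.1800 which rounds to -0.18
N(d₁) = N(-0.18) = 0.4286
Δ_put = N(d₁) − 1 = 0.4286 − 1 = -0.5714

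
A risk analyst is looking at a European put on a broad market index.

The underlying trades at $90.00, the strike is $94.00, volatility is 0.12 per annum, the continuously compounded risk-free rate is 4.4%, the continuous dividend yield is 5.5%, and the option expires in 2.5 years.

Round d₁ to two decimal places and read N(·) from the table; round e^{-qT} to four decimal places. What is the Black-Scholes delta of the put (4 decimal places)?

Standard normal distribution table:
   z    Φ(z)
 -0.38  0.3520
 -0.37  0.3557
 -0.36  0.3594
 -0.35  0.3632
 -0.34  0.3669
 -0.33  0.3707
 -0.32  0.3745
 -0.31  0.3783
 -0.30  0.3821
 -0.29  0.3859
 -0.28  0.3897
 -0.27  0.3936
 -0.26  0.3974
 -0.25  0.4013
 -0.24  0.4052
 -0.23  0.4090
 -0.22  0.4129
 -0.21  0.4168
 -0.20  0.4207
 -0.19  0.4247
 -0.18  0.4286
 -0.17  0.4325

σ√T = 0.12 × 1.5811 = 0.1897
d₁ = [ln(90/94) + (0.044 − 0.055 + 0.12²/2)·2.5] / 0.1897 = [-0.0435 − 0.0095] / 0.1897 = -0.2793 ≈ -0.28
N(d₁) = N(-0.28) = 0.3897
Δ_put = exp(−qT)·(N(d₁) − 1) = 0.8715·(0.3897 − 1) = -0.5319

-0.5319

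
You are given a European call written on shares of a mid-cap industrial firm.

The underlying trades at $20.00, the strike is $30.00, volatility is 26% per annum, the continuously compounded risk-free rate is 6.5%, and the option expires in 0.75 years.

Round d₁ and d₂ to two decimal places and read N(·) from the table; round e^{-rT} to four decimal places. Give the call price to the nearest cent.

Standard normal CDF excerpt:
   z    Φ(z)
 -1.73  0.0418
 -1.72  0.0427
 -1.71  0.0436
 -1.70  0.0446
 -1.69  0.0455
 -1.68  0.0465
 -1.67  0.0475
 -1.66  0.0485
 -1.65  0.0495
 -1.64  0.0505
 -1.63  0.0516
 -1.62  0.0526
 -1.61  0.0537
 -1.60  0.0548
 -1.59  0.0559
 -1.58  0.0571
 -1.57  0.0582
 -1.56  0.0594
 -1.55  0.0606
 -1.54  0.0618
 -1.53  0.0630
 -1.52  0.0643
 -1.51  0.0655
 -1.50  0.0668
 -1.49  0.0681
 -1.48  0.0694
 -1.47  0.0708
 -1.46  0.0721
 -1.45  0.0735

$0.14

σ√T = 0.26·√0.75 = 0.2252
d₁ = [ln(20/30) + (0.065 + 0.26²/2)·0.75] / 0.2252 = [-0.4055 + 0.0741] / 0.2252 = -1.4716 → -1.47
d₂ = d₁ − σ√T = -1.4716 − 0.2252 = -1.6968 → -1.70
e^(−rT) = e^(−0.065·0.75) = 0.9524
C = 20·N(-1.47) − 30·0.9524·N(-1.70) = 20·0.0708 − 30·0.9524·0.0446 = 1.4160 − 1.2743 = 0.1417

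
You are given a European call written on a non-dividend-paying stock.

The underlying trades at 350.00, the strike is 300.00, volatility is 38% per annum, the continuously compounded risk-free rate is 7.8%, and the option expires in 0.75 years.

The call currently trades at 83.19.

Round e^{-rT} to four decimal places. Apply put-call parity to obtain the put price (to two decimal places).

exp(−rT) = exp(−0.078·0.75) = 0.9432
Put-call parity: C − P = S − K·e^(−rT) = 350 − 300·0.9432 = 350 − 282.9600 = 67.0400
P = C − (C − P) = 83.19 − (67.0400) = 16.1500

16.15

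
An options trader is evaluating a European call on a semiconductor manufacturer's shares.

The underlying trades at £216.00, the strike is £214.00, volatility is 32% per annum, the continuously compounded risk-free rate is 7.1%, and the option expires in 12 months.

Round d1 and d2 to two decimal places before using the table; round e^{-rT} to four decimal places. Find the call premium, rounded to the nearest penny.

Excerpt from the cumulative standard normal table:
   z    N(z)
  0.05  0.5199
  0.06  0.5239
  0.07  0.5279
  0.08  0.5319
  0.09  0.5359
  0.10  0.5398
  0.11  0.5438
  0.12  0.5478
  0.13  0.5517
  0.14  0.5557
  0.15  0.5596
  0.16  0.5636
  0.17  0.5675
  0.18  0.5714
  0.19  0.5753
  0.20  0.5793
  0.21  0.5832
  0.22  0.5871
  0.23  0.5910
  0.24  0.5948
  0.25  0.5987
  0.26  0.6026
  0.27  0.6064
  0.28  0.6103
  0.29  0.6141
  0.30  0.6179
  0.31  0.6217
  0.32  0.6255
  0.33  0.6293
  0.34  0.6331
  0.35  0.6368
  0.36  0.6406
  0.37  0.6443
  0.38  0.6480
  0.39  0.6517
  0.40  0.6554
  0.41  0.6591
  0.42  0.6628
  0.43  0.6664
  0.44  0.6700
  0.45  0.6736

σ√T = 0.32·√1 = 0.3200
d₁ = [ln(216/214) + (0.071 + 0.32²/2)·1] / 0.3200 = [0.0093 + 0.1222] / 0.3200 = 0.4109 which rounds to 0.41
d₂ = d₁ − σ√T = 0.4109 − 0.3200 = 0.0909 which rounds to 0.09
exp(−rT) = exp(−0.071·1) = 0.9315
N(d₁) = N(0.41) = 0.6591;  N(d₂) = N(0.09) = 0.5359
C = 216·0.6591 − 214·0.9315·0.5359 = 142.3656 − 106.8268 = 35.5388

£35.54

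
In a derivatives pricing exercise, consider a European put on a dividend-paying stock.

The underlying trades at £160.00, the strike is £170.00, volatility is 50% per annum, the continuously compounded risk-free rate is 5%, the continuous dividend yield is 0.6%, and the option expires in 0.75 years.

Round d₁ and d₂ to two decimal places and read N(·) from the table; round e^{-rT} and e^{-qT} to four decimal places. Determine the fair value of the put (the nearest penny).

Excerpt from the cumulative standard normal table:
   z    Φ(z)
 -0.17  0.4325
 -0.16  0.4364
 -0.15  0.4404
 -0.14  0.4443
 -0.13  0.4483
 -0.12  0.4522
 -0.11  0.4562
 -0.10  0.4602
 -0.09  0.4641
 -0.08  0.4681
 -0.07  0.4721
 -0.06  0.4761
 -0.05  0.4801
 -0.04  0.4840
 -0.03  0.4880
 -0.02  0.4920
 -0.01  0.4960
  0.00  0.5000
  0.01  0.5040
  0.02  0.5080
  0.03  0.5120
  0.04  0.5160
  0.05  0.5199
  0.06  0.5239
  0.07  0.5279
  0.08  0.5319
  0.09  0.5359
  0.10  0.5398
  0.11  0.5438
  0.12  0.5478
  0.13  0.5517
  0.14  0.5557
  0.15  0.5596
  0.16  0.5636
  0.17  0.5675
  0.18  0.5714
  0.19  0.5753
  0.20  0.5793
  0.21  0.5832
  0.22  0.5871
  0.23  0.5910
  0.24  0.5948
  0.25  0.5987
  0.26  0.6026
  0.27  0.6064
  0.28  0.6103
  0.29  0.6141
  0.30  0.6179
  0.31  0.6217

£29.79

σ√T = 0.5·√0.75 = 0.4330
d₁ = [ln(160/170) + (0.05 − 0.006 + ½·0.5²)·0.75] / (σ√T) = (-0.0606 + 0.1268) / 0.4330 = 0.1527 ⇒ 0.15
d₂ = 0.1527 − 0.4330 = -0.2803 ⇒ -0.28
exp(−qT) = exp(−0.006·0.75) = 0.9955;  exp(−rT) = exp(−0.05·0.75) = 0.9632
N(−d₂) = N(0.28) = 0.6103;  N(−d₁) = N(-0.15) = 0.4404
P = 170·0.9632·0.6103 − 160·0.9955·0.4404 = 99.9330 − 70.1469 = 29.7861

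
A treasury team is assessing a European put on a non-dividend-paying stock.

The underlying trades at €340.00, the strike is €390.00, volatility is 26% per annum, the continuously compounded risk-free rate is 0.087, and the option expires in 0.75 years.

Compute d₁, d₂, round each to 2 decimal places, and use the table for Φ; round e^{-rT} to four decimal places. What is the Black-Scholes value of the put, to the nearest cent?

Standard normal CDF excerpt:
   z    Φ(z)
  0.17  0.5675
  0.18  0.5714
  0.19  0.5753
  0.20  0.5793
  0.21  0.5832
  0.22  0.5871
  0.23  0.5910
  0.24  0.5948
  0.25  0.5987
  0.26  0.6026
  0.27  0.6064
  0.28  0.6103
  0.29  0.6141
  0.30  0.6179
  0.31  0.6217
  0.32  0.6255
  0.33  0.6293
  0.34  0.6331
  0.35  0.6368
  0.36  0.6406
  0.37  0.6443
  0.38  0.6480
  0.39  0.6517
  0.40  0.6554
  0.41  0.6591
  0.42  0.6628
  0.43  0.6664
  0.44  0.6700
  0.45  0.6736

€45.18

σ√T = 0.26 × 0.8660 = 0.2252
d₁ = [ln(340/390) + (0.087 + 0.26²/2)·0.75] / 0.2252 = [-0.1372 + 0.0906] / 0.2252 = -0.2070 which rounds to -0.21
d₂ = d₁ − σ√T = -0.2070 − 0.2252 = -0.4321 which rounds to -0.43
exp(−rT) = exp(−0.087·0.75) = 0.9368
N(−d₂) = N(0.43) = 0.6664;  N(−d₁) = N(0.21) = 0.5832
P = 390·0.9368·0.6664 − 340·0.5832 = 243.4706 − 198.2880 = 45.1826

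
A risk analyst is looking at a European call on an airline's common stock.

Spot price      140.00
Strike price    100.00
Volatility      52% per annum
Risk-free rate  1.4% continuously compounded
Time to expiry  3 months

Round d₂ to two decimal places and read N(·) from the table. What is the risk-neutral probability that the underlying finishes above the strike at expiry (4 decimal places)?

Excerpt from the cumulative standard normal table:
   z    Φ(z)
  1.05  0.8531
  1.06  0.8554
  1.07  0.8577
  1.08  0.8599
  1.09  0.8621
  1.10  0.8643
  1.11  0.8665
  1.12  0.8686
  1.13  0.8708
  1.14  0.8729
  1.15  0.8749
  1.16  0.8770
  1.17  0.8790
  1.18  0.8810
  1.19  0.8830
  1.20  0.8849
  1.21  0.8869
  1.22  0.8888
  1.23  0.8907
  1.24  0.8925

σ√T = 0.52·√0.25 = 0.2600
d₁ = [ln(140/100) + (0.014 + ½·0.52²)·0.25] / (σ√T) = (0.3365 + 0.0373) / 0.2600 = 1.4376 which rounds to 1.44
d₂ = 1.4376 − 0.2600 = 1.1776 which rounds to 1.18
Pr(exercise) under Q = N(d₂) = 0.8810

0.8810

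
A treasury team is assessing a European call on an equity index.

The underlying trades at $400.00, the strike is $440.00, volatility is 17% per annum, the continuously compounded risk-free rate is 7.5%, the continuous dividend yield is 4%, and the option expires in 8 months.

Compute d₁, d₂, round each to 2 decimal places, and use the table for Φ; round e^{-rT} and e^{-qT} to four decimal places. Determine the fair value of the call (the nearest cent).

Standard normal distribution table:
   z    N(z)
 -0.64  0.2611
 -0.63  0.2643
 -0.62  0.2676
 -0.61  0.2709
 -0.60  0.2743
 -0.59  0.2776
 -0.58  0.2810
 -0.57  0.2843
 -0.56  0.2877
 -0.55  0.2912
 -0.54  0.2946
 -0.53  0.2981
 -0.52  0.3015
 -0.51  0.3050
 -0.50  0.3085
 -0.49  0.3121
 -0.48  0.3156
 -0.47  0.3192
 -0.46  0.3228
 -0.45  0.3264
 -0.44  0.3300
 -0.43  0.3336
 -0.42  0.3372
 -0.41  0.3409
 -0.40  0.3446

$10.94

σ√T = 0.17·√0.6667 = 0.1388
d₁ = [ln(400/440) + (0.075 − 0.04 + 0.17²/2)·0.6667] / 0.1388 = [-0.0953 + 0.0330] / 0.1388 = -0.4491 ⇒ -0.45
d₂ = d₁ − σ√T = -0.4491 − 0.1388 = -0.5880 ⇒ -0.59
e^(−qT) = e^(−0.04·0.6667) = 0.9737;  e^(−rT) = e^(−0.075·0.6667) = 0.9512
N(d₁) = N(-0.45) = 0.3264;  N(d₂) = N(-0.59) = 0.2776
C = 400·0.9737·0.3264 − 440·0.9512·0.2776 = 127.1263 − 116.1834 = 10.9429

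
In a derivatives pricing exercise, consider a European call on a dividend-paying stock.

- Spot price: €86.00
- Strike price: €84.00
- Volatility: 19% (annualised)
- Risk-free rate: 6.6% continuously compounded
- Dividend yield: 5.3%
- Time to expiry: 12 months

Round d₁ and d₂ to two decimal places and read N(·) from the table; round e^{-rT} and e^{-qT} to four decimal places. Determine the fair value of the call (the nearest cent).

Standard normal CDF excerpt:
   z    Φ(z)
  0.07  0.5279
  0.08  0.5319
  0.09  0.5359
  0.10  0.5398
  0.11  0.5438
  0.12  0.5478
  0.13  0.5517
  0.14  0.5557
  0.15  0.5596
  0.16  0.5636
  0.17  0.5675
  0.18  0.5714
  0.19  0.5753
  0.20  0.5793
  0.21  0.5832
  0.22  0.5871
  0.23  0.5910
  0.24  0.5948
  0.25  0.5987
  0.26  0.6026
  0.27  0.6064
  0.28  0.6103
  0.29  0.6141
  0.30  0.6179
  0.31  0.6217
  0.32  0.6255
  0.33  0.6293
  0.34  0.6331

€7.64

σ√T = 0.19 × 1.0000 = 0.1900
d₁ = [ln(86/84) + (0.066 − 0.053 + 0.19²/2)·1] / 0.1900 = [0.0235 + 0.0311] / 0.1900 = 0.2873 ⇒ 0.29
d₂ = d₁ − σ√T = 0.2873 − 0.1900 = 0.0973 ⇒ 0.10
exp(−qT) = exp(−0.053·1) = 0.9484;  exp(−rT) = exp(−0.066·1) = 0.9361
N(d₁) = N(0.29) = 0.6141;  N(d₂) = N(0.10) = 0.5398
C = 86·0.9484·0.6141 − 84·0.9361·0.5398 = 50.0875 − 42.4458 = 7.6417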